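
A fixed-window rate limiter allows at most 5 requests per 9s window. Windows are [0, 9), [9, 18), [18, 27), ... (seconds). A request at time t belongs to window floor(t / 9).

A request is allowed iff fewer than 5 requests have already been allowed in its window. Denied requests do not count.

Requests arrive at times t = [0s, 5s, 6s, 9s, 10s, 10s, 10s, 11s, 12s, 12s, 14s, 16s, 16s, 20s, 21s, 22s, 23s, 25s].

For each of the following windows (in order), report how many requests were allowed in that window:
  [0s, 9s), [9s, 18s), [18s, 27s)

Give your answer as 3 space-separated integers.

Processing requests:
  req#1 t=0s (window 0): ALLOW
  req#2 t=5s (window 0): ALLOW
  req#3 t=6s (window 0): ALLOW
  req#4 t=9s (window 1): ALLOW
  req#5 t=10s (window 1): ALLOW
  req#6 t=10s (window 1): ALLOW
  req#7 t=10s (window 1): ALLOW
  req#8 t=11s (window 1): ALLOW
  req#9 t=12s (window 1): DENY
  req#10 t=12s (window 1): DENY
  req#11 t=14s (window 1): DENY
  req#12 t=16s (window 1): DENY
  req#13 t=16s (window 1): DENY
  req#14 t=20s (window 2): ALLOW
  req#15 t=21s (window 2): ALLOW
  req#16 t=22s (window 2): ALLOW
  req#17 t=23s (window 2): ALLOW
  req#18 t=25s (window 2): ALLOW

Allowed counts by window: 3 5 5

Answer: 3 5 5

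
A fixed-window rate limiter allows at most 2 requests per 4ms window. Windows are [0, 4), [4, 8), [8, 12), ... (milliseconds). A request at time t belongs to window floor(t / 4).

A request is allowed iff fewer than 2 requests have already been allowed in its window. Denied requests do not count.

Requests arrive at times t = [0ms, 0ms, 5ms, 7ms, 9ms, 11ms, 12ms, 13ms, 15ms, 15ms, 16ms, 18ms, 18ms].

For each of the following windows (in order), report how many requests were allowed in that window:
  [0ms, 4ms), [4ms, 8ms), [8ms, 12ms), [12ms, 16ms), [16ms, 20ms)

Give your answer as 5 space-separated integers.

Processing requests:
  req#1 t=0ms (window 0): ALLOW
  req#2 t=0ms (window 0): ALLOW
  req#3 t=5ms (window 1): ALLOW
  req#4 t=7ms (window 1): ALLOW
  req#5 t=9ms (window 2): ALLOW
  req#6 t=11ms (window 2): ALLOW
  req#7 t=12ms (window 3): ALLOW
  req#8 t=13ms (window 3): ALLOW
  req#9 t=15ms (window 3): DENY
  req#10 t=15ms (window 3): DENY
  req#11 t=16ms (window 4): ALLOW
  req#12 t=18ms (window 4): ALLOW
  req#13 t=18ms (window 4): DENY

Allowed counts by window: 2 2 2 2 2

Answer: 2 2 2 2 2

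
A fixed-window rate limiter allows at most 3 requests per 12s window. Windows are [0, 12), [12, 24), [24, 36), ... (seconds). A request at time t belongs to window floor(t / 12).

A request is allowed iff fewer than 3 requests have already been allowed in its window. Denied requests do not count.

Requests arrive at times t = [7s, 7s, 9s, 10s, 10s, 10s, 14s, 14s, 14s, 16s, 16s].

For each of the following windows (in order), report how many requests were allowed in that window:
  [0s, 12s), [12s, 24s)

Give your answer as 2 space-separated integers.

Processing requests:
  req#1 t=7s (window 0): ALLOW
  req#2 t=7s (window 0): ALLOW
  req#3 t=9s (window 0): ALLOW
  req#4 t=10s (window 0): DENY
  req#5 t=10s (window 0): DENY
  req#6 t=10s (window 0): DENY
  req#7 t=14s (window 1): ALLOW
  req#8 t=14s (window 1): ALLOW
  req#9 t=14s (window 1): ALLOW
  req#10 t=16s (window 1): DENY
  req#11 t=16s (window 1): DENY

Allowed counts by window: 3 3

Answer: 3 3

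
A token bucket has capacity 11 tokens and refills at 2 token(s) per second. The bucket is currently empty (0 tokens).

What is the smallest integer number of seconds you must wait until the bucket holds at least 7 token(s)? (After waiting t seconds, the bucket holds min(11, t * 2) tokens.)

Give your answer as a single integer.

Answer: 4

Derivation:
Need t * 2 >= 7, so t >= 7/2.
Smallest integer t = ceil(7/2) = 4.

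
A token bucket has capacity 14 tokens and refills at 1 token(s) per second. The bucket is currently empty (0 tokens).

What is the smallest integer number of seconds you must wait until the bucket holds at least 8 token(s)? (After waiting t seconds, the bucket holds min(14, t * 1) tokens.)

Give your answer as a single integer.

Answer: 8

Derivation:
Need t * 1 >= 8, so t >= 8/1.
Smallest integer t = ceil(8/1) = 8.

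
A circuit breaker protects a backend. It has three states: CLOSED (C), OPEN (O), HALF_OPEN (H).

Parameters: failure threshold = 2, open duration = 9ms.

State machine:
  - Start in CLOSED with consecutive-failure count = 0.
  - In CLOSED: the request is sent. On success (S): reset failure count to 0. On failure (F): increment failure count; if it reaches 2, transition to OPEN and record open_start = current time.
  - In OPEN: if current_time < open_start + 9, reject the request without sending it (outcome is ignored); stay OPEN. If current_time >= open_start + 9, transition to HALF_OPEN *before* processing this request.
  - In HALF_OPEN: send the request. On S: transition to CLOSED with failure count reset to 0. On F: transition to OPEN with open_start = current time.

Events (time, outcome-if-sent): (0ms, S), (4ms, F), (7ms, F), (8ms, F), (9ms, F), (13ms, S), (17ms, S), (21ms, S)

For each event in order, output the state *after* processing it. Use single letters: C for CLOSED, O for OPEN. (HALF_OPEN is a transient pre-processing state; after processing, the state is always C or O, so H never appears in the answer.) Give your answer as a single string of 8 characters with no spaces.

State after each event:
  event#1 t=0ms outcome=S: state=CLOSED
  event#2 t=4ms outcome=F: state=CLOSED
  event#3 t=7ms outcome=F: state=OPEN
  event#4 t=8ms outcome=F: state=OPEN
  event#5 t=9ms outcome=F: state=OPEN
  event#6 t=13ms outcome=S: state=OPEN
  event#7 t=17ms outcome=S: state=CLOSED
  event#8 t=21ms outcome=S: state=CLOSED

Answer: CCOOOOCC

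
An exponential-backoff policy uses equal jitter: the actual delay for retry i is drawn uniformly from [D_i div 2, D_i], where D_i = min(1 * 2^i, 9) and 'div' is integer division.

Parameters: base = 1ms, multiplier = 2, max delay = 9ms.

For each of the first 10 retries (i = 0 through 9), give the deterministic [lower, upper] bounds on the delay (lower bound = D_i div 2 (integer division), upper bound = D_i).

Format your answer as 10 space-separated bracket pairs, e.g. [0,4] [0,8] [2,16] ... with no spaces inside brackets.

Answer: [0,1] [1,2] [2,4] [4,8] [4,9] [4,9] [4,9] [4,9] [4,9] [4,9]

Derivation:
Computing bounds per retry:
  i=0: D_i=min(1*2^0,9)=1, bounds=[0,1]
  i=1: D_i=min(1*2^1,9)=2, bounds=[1,2]
  i=2: D_i=min(1*2^2,9)=4, bounds=[2,4]
  i=3: D_i=min(1*2^3,9)=8, bounds=[4,8]
  i=4: D_i=min(1*2^4,9)=9, bounds=[4,9]
  i=5: D_i=min(1*2^5,9)=9, bounds=[4,9]
  i=6: D_i=min(1*2^6,9)=9, bounds=[4,9]
  i=7: D_i=min(1*2^7,9)=9, bounds=[4,9]
  i=8: D_i=min(1*2^8,9)=9, bounds=[4,9]
  i=9: D_i=min(1*2^9,9)=9, bounds=[4,9]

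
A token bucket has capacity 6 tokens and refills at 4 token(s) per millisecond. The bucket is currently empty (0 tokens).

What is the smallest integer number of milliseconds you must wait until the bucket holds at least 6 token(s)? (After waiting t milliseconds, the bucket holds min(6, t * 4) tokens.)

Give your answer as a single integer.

Need t * 4 >= 6, so t >= 6/4.
Smallest integer t = ceil(6/4) = 2.

Answer: 2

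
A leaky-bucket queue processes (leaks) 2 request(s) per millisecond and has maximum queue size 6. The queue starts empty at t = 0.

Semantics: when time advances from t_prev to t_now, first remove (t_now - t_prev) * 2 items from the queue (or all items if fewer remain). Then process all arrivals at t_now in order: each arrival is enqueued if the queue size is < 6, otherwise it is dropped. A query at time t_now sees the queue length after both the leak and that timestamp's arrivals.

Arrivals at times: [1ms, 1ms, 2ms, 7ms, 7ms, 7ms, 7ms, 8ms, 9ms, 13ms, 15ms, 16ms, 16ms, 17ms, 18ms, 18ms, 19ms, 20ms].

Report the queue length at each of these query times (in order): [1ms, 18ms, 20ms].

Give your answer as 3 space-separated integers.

Queue lengths at query times:
  query t=1ms: backlog = 2
  query t=18ms: backlog = 2
  query t=20ms: backlog = 1

Answer: 2 2 1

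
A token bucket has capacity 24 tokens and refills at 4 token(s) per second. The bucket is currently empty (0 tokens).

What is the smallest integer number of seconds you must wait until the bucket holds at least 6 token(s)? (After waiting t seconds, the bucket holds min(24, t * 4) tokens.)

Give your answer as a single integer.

Answer: 2

Derivation:
Need t * 4 >= 6, so t >= 6/4.
Smallest integer t = ceil(6/4) = 2.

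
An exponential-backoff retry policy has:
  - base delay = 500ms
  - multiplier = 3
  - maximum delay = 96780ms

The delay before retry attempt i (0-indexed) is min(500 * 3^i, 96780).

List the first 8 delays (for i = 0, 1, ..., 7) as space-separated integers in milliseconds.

Computing each delay:
  i=0: min(500*3^0, 96780) = 500
  i=1: min(500*3^1, 96780) = 1500
  i=2: min(500*3^2, 96780) = 4500
  i=3: min(500*3^3, 96780) = 13500
  i=4: min(500*3^4, 96780) = 40500
  i=5: min(500*3^5, 96780) = 96780
  i=6: min(500*3^6, 96780) = 96780
  i=7: min(500*3^7, 96780) = 96780

Answer: 500 1500 4500 13500 40500 96780 96780 96780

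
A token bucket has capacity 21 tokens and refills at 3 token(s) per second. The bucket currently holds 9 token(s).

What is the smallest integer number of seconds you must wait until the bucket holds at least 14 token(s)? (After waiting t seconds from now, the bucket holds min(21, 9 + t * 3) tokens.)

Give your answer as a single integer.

Need 9 + t * 3 >= 14, so t >= 5/3.
Smallest integer t = ceil(5/3) = 2.

Answer: 2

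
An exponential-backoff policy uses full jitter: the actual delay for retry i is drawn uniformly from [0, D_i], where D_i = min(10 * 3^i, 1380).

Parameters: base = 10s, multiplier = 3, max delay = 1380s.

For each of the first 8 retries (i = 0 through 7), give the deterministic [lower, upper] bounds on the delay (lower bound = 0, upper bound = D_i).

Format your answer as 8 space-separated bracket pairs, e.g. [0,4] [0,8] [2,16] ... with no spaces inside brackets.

Computing bounds per retry:
  i=0: D_i=min(10*3^0,1380)=10, bounds=[0,10]
  i=1: D_i=min(10*3^1,1380)=30, bounds=[0,30]
  i=2: D_i=min(10*3^2,1380)=90, bounds=[0,90]
  i=3: D_i=min(10*3^3,1380)=270, bounds=[0,270]
  i=4: D_i=min(10*3^4,1380)=810, bounds=[0,810]
  i=5: D_i=min(10*3^5,1380)=1380, bounds=[0,1380]
  i=6: D_i=min(10*3^6,1380)=1380, bounds=[0,1380]
  i=7: D_i=min(10*3^7,1380)=1380, bounds=[0,1380]

Answer: [0,10] [0,30] [0,90] [0,270] [0,810] [0,1380] [0,1380] [0,1380]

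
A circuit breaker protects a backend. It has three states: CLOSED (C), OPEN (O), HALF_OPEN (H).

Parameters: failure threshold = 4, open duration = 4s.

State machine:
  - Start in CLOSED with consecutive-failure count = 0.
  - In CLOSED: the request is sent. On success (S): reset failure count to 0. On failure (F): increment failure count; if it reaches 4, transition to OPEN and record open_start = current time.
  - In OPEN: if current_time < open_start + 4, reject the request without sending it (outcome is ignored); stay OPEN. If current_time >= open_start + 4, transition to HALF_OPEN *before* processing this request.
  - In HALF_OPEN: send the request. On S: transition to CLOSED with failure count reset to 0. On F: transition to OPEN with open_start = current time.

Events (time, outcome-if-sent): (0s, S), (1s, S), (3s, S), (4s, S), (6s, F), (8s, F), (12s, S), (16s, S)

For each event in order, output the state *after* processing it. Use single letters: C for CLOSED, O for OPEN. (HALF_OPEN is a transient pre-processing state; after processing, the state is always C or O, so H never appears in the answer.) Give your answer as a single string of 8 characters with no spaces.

State after each event:
  event#1 t=0s outcome=S: state=CLOSED
  event#2 t=1s outcome=S: state=CLOSED
  event#3 t=3s outcome=S: state=CLOSED
  event#4 t=4s outcome=S: state=CLOSED
  event#5 t=6s outcome=F: state=CLOSED
  event#6 t=8s outcome=F: state=CLOSED
  event#7 t=12s outcome=S: state=CLOSED
  event#8 t=16s outcome=S: state=CLOSED

Answer: CCCCCCCC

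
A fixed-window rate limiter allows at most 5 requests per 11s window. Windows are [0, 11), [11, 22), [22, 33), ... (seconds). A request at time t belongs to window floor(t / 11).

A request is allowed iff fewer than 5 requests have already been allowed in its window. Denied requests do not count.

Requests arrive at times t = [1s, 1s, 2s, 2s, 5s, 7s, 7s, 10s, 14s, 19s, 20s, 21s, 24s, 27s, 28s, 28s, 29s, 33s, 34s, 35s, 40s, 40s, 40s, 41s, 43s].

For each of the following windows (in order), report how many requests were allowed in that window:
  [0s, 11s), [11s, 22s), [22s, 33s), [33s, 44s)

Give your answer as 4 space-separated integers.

Answer: 5 4 5 5

Derivation:
Processing requests:
  req#1 t=1s (window 0): ALLOW
  req#2 t=1s (window 0): ALLOW
  req#3 t=2s (window 0): ALLOW
  req#4 t=2s (window 0): ALLOW
  req#5 t=5s (window 0): ALLOW
  req#6 t=7s (window 0): DENY
  req#7 t=7s (window 0): DENY
  req#8 t=10s (window 0): DENY
  req#9 t=14s (window 1): ALLOW
  req#10 t=19s (window 1): ALLOW
  req#11 t=20s (window 1): ALLOW
  req#12 t=21s (window 1): ALLOW
  req#13 t=24s (window 2): ALLOW
  req#14 t=27s (window 2): ALLOW
  req#15 t=28s (window 2): ALLOW
  req#16 t=28s (window 2): ALLOW
  req#17 t=29s (window 2): ALLOW
  req#18 t=33s (window 3): ALLOW
  req#19 t=34s (window 3): ALLOW
  req#20 t=35s (window 3): ALLOW
  req#21 t=40s (window 3): ALLOW
  req#22 t=40s (window 3): ALLOW
  req#23 t=40s (window 3): DENY
  req#24 t=41s (window 3): DENY
  req#25 t=43s (window 3): DENY

Allowed counts by window: 5 4 5 5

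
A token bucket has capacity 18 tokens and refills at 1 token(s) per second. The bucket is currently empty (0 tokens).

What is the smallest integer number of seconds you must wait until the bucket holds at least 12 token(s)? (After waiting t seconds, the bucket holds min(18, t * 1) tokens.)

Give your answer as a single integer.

Answer: 12

Derivation:
Need t * 1 >= 12, so t >= 12/1.
Smallest integer t = ceil(12/1) = 12.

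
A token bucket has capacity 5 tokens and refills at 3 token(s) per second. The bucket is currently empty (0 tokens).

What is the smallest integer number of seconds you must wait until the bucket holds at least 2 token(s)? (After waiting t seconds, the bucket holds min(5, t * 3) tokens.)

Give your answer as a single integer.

Need t * 3 >= 2, so t >= 2/3.
Smallest integer t = ceil(2/3) = 1.

Answer: 1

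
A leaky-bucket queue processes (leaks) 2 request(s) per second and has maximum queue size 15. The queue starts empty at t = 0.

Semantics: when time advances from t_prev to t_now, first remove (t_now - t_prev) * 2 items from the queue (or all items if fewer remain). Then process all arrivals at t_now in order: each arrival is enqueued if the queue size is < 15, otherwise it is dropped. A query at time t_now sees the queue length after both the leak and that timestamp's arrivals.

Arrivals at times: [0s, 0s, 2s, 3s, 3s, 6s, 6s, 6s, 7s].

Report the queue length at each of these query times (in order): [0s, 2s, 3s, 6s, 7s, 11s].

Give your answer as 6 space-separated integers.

Answer: 2 1 2 3 2 0

Derivation:
Queue lengths at query times:
  query t=0s: backlog = 2
  query t=2s: backlog = 1
  query t=3s: backlog = 2
  query t=6s: backlog = 3
  query t=7s: backlog = 2
  query t=11s: backlog = 0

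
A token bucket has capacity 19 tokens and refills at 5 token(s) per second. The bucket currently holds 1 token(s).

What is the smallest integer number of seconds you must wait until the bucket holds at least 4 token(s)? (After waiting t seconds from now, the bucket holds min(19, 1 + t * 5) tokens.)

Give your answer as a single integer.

Need 1 + t * 5 >= 4, so t >= 3/5.
Smallest integer t = ceil(3/5) = 1.

Answer: 1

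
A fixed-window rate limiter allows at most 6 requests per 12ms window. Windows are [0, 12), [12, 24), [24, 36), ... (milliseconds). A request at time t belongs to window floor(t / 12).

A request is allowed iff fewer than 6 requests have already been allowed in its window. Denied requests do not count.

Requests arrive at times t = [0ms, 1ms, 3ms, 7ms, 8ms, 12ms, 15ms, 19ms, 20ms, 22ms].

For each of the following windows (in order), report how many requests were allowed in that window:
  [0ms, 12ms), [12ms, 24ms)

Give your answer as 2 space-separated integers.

Answer: 5 5

Derivation:
Processing requests:
  req#1 t=0ms (window 0): ALLOW
  req#2 t=1ms (window 0): ALLOW
  req#3 t=3ms (window 0): ALLOW
  req#4 t=7ms (window 0): ALLOW
  req#5 t=8ms (window 0): ALLOW
  req#6 t=12ms (window 1): ALLOW
  req#7 t=15ms (window 1): ALLOW
  req#8 t=19ms (window 1): ALLOW
  req#9 t=20ms (window 1): ALLOW
  req#10 t=22ms (window 1): ALLOW

Allowed counts by window: 5 5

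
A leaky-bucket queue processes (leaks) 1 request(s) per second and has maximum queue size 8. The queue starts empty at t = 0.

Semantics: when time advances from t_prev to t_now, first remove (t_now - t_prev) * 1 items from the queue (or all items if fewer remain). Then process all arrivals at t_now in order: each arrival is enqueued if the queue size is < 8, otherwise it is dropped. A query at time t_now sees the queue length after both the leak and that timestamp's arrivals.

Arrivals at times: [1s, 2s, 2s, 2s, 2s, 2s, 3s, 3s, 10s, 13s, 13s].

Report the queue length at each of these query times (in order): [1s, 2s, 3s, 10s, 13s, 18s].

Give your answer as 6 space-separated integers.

Queue lengths at query times:
  query t=1s: backlog = 1
  query t=2s: backlog = 5
  query t=3s: backlog = 6
  query t=10s: backlog = 1
  query t=13s: backlog = 2
  query t=18s: backlog = 0

Answer: 1 5 6 1 2 0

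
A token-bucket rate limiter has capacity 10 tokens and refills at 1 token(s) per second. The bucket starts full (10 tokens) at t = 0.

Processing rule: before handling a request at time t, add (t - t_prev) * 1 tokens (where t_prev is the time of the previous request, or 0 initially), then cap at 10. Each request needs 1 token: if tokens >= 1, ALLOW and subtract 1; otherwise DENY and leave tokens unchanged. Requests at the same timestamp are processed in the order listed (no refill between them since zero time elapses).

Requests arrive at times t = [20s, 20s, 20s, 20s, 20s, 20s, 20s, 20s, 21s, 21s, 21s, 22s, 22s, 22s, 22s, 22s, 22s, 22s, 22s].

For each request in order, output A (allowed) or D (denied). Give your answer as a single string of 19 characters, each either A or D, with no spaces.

Simulating step by step:
  req#1 t=20s: ALLOW
  req#2 t=20s: ALLOW
  req#3 t=20s: ALLOW
  req#4 t=20s: ALLOW
  req#5 t=20s: ALLOW
  req#6 t=20s: ALLOW
  req#7 t=20s: ALLOW
  req#8 t=20s: ALLOW
  req#9 t=21s: ALLOW
  req#10 t=21s: ALLOW
  req#11 t=21s: ALLOW
  req#12 t=22s: ALLOW
  req#13 t=22s: DENY
  req#14 t=22s: DENY
  req#15 t=22s: DENY
  req#16 t=22s: DENY
  req#17 t=22s: DENY
  req#18 t=22s: DENY
  req#19 t=22s: DENY

Answer: AAAAAAAAAAAADDDDDDD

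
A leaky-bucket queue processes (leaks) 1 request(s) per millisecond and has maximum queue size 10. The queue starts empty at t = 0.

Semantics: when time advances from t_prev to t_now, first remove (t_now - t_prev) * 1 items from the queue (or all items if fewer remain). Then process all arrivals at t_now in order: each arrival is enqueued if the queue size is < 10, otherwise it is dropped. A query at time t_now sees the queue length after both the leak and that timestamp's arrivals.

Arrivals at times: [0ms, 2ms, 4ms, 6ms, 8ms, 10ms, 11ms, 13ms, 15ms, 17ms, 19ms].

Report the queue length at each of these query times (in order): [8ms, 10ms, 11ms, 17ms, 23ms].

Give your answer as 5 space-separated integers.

Answer: 1 1 1 1 0

Derivation:
Queue lengths at query times:
  query t=8ms: backlog = 1
  query t=10ms: backlog = 1
  query t=11ms: backlog = 1
  query t=17ms: backlog = 1
  query t=23ms: backlog = 0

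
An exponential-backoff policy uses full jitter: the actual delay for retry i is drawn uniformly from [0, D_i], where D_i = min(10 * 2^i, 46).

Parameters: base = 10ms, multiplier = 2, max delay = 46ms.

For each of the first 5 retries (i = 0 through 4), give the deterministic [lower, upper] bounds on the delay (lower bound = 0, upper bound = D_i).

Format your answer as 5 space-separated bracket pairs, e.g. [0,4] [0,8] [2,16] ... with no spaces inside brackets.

Computing bounds per retry:
  i=0: D_i=min(10*2^0,46)=10, bounds=[0,10]
  i=1: D_i=min(10*2^1,46)=20, bounds=[0,20]
  i=2: D_i=min(10*2^2,46)=40, bounds=[0,40]
  i=3: D_i=min(10*2^3,46)=46, bounds=[0,46]
  i=4: D_i=min(10*2^4,46)=46, bounds=[0,46]

Answer: [0,10] [0,20] [0,40] [0,46] [0,46]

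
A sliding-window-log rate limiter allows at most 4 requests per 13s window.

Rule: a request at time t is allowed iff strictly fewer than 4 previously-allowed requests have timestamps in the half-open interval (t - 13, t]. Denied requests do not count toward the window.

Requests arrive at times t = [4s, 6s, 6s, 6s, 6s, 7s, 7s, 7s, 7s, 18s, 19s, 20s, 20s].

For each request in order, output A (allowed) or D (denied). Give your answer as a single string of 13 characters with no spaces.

Tracking allowed requests in the window:
  req#1 t=4s: ALLOW
  req#2 t=6s: ALLOW
  req#3 t=6s: ALLOW
  req#4 t=6s: ALLOW
  req#5 t=6s: DENY
  req#6 t=7s: DENY
  req#7 t=7s: DENY
  req#8 t=7s: DENY
  req#9 t=7s: DENY
  req#10 t=18s: ALLOW
  req#11 t=19s: ALLOW
  req#12 t=20s: ALLOW
  req#13 t=20s: ALLOW

Answer: AAAADDDDDAAAA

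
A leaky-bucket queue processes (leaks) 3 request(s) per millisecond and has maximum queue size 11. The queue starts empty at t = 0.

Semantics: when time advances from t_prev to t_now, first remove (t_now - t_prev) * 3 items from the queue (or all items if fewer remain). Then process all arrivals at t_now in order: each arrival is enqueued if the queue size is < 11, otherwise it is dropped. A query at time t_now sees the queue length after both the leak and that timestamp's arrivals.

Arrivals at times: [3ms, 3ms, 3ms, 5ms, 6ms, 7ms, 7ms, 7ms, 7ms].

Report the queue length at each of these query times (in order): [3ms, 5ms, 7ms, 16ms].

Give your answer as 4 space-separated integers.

Answer: 3 1 4 0

Derivation:
Queue lengths at query times:
  query t=3ms: backlog = 3
  query t=5ms: backlog = 1
  query t=7ms: backlog = 4
  query t=16ms: backlog = 0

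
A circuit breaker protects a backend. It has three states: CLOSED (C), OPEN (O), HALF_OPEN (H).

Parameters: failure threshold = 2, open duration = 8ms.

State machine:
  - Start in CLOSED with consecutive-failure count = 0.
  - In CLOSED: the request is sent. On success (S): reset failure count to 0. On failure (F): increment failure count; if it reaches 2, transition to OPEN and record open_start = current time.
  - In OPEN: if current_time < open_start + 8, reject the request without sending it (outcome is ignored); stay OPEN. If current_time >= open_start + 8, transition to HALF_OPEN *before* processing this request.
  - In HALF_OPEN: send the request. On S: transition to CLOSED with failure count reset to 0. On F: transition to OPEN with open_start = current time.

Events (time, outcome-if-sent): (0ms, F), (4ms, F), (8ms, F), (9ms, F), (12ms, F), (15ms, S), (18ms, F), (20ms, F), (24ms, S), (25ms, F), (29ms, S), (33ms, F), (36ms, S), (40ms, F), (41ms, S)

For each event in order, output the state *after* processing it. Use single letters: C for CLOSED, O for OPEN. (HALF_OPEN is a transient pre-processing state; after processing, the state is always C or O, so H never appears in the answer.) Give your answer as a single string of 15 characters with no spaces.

Answer: COOOOOOOOOCCCCC

Derivation:
State after each event:
  event#1 t=0ms outcome=F: state=CLOSED
  event#2 t=4ms outcome=F: state=OPEN
  event#3 t=8ms outcome=F: state=OPEN
  event#4 t=9ms outcome=F: state=OPEN
  event#5 t=12ms outcome=F: state=OPEN
  event#6 t=15ms outcome=S: state=OPEN
  event#7 t=18ms outcome=F: state=OPEN
  event#8 t=20ms outcome=F: state=OPEN
  event#9 t=24ms outcome=S: state=OPEN
  event#10 t=25ms outcome=F: state=OPEN
  event#11 t=29ms outcome=S: state=CLOSED
  event#12 t=33ms outcome=F: state=CLOSED
  event#13 t=36ms outcome=S: state=CLOSED
  event#14 t=40ms outcome=F: state=CLOSED
  event#15 t=41ms outcome=S: state=CLOSED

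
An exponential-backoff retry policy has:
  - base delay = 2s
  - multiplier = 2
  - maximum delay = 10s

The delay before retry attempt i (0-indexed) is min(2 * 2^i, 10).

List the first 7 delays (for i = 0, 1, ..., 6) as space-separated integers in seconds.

Answer: 2 4 8 10 10 10 10

Derivation:
Computing each delay:
  i=0: min(2*2^0, 10) = 2
  i=1: min(2*2^1, 10) = 4
  i=2: min(2*2^2, 10) = 8
  i=3: min(2*2^3, 10) = 10
  i=4: min(2*2^4, 10) = 10
  i=5: min(2*2^5, 10) = 10
  i=6: min(2*2^6, 10) = 10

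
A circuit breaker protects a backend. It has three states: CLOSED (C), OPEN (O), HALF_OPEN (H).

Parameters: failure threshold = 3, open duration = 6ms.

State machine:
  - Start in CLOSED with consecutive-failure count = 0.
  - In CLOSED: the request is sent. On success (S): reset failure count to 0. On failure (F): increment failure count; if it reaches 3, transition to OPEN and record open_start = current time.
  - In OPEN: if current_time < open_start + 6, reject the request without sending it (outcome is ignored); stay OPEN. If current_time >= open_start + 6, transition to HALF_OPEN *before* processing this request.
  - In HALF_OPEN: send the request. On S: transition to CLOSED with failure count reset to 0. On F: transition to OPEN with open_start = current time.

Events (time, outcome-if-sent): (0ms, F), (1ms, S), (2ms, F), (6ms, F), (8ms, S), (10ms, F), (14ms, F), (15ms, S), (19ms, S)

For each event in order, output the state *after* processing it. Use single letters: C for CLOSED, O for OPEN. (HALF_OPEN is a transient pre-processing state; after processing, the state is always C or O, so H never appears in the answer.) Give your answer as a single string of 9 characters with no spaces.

Answer: CCCCCCCCC

Derivation:
State after each event:
  event#1 t=0ms outcome=F: state=CLOSED
  event#2 t=1ms outcome=S: state=CLOSED
  event#3 t=2ms outcome=F: state=CLOSED
  event#4 t=6ms outcome=F: state=CLOSED
  event#5 t=8ms outcome=S: state=CLOSED
  event#6 t=10ms outcome=F: state=CLOSED
  event#7 t=14ms outcome=F: state=CLOSED
  event#8 t=15ms outcome=S: state=CLOSED
  event#9 t=19ms outcome=S: state=CLOSED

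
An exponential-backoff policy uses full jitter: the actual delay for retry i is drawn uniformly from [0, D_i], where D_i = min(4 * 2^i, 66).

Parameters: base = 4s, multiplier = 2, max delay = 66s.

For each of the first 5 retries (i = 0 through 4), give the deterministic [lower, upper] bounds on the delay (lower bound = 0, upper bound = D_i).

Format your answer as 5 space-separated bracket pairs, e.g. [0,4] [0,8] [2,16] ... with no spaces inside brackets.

Answer: [0,4] [0,8] [0,16] [0,32] [0,64]

Derivation:
Computing bounds per retry:
  i=0: D_i=min(4*2^0,66)=4, bounds=[0,4]
  i=1: D_i=min(4*2^1,66)=8, bounds=[0,8]
  i=2: D_i=min(4*2^2,66)=16, bounds=[0,16]
  i=3: D_i=min(4*2^3,66)=32, bounds=[0,32]
  i=4: D_i=min(4*2^4,66)=64, bounds=[0,64]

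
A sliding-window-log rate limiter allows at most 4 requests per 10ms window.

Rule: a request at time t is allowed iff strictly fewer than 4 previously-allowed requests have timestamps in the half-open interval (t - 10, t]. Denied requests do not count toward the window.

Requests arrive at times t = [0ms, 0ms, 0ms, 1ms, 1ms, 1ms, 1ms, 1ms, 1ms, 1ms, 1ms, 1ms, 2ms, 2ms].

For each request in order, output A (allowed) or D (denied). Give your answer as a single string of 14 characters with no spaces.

Answer: AAAADDDDDDDDDD

Derivation:
Tracking allowed requests in the window:
  req#1 t=0ms: ALLOW
  req#2 t=0ms: ALLOW
  req#3 t=0ms: ALLOW
  req#4 t=1ms: ALLOW
  req#5 t=1ms: DENY
  req#6 t=1ms: DENY
  req#7 t=1ms: DENY
  req#8 t=1ms: DENY
  req#9 t=1ms: DENY
  req#10 t=1ms: DENY
  req#11 t=1ms: DENY
  req#12 t=1ms: DENY
  req#13 t=2ms: DENY
  req#14 t=2ms: DENY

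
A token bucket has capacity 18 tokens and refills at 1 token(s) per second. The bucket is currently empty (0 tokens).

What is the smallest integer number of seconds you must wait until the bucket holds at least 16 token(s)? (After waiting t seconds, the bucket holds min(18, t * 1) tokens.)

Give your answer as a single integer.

Need t * 1 >= 16, so t >= 16/1.
Smallest integer t = ceil(16/1) = 16.

Answer: 16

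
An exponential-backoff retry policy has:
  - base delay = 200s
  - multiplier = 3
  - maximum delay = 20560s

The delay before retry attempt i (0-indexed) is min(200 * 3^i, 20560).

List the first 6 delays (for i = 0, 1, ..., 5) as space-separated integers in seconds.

Answer: 200 600 1800 5400 16200 20560

Derivation:
Computing each delay:
  i=0: min(200*3^0, 20560) = 200
  i=1: min(200*3^1, 20560) = 600
  i=2: min(200*3^2, 20560) = 1800
  i=3: min(200*3^3, 20560) = 5400
  i=4: min(200*3^4, 20560) = 16200
  i=5: min(200*3^5, 20560) = 20560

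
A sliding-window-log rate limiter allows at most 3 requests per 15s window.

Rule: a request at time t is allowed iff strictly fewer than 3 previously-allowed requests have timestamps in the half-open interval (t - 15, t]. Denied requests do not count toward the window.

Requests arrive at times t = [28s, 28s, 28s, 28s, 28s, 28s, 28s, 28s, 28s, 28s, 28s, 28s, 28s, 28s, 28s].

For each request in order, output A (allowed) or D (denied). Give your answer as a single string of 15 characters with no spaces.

Answer: AAADDDDDDDDDDDD

Derivation:
Tracking allowed requests in the window:
  req#1 t=28s: ALLOW
  req#2 t=28s: ALLOW
  req#3 t=28s: ALLOW
  req#4 t=28s: DENY
  req#5 t=28s: DENY
  req#6 t=28s: DENY
  req#7 t=28s: DENY
  req#8 t=28s: DENY
  req#9 t=28s: DENY
  req#10 t=28s: DENY
  req#11 t=28s: DENY
  req#12 t=28s: DENY
  req#13 t=28s: DENY
  req#14 t=28s: DENY
  req#15 t=28s: DENY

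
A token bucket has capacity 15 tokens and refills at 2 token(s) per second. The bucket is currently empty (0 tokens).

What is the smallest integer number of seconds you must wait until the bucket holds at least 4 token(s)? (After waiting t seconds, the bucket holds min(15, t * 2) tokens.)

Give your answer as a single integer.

Answer: 2

Derivation:
Need t * 2 >= 4, so t >= 4/2.
Smallest integer t = ceil(4/2) = 2.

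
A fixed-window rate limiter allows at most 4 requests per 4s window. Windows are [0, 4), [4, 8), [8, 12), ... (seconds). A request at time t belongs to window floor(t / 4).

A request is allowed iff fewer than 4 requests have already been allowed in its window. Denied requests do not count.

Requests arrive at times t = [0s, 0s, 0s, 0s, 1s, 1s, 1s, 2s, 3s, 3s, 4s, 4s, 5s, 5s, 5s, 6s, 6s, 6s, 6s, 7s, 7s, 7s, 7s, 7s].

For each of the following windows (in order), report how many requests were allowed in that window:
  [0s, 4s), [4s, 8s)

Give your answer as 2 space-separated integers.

Answer: 4 4

Derivation:
Processing requests:
  req#1 t=0s (window 0): ALLOW
  req#2 t=0s (window 0): ALLOW
  req#3 t=0s (window 0): ALLOW
  req#4 t=0s (window 0): ALLOW
  req#5 t=1s (window 0): DENY
  req#6 t=1s (window 0): DENY
  req#7 t=1s (window 0): DENY
  req#8 t=2s (window 0): DENY
  req#9 t=3s (window 0): DENY
  req#10 t=3s (window 0): DENY
  req#11 t=4s (window 1): ALLOW
  req#12 t=4s (window 1): ALLOW
  req#13 t=5s (window 1): ALLOW
  req#14 t=5s (window 1): ALLOW
  req#15 t=5s (window 1): DENY
  req#16 t=6s (window 1): DENY
  req#17 t=6s (window 1): DENY
  req#18 t=6s (window 1): DENY
  req#19 t=6s (window 1): DENY
  req#20 t=7s (window 1): DENY
  req#21 t=7s (window 1): DENY
  req#22 t=7s (window 1): DENY
  req#23 t=7s (window 1): DENY
  req#24 t=7s (window 1): DENY

Allowed counts by window: 4 4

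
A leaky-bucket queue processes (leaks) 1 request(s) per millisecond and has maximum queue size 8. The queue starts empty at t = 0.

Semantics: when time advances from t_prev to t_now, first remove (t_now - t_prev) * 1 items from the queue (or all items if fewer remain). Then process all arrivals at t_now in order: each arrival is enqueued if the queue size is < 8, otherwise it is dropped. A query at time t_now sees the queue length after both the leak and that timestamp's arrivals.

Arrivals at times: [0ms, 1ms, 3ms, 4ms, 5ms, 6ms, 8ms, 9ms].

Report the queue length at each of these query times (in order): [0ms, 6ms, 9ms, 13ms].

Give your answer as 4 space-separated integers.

Queue lengths at query times:
  query t=0ms: backlog = 1
  query t=6ms: backlog = 1
  query t=9ms: backlog = 1
  query t=13ms: backlog = 0

Answer: 1 1 1 0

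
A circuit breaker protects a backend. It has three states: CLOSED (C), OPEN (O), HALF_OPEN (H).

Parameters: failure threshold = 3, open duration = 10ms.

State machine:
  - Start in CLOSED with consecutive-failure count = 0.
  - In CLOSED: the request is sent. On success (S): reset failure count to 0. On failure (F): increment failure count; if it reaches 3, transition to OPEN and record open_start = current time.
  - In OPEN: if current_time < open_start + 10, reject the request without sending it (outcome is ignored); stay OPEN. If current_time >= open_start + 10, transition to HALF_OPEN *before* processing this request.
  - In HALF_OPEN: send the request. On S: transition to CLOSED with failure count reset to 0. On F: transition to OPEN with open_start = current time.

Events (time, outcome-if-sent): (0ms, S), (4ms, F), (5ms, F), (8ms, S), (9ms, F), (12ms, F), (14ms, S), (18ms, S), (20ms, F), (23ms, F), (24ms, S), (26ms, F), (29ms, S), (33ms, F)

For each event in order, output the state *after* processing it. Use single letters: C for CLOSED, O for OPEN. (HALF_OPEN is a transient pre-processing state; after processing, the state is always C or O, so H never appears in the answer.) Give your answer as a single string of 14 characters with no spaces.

Answer: CCCCCCCCCCCCCC

Derivation:
State after each event:
  event#1 t=0ms outcome=S: state=CLOSED
  event#2 t=4ms outcome=F: state=CLOSED
  event#3 t=5ms outcome=F: state=CLOSED
  event#4 t=8ms outcome=S: state=CLOSED
  event#5 t=9ms outcome=F: state=CLOSED
  event#6 t=12ms outcome=F: state=CLOSED
  event#7 t=14ms outcome=S: state=CLOSED
  event#8 t=18ms outcome=S: state=CLOSED
  event#9 t=20ms outcome=F: state=CLOSED
  event#10 t=23ms outcome=F: state=CLOSED
  event#11 t=24ms outcome=S: state=CLOSED
  event#12 t=26ms outcome=F: state=CLOSED
  event#13 t=29ms outcome=S: state=CLOSED
  event#14 t=33ms outcome=F: state=CLOSED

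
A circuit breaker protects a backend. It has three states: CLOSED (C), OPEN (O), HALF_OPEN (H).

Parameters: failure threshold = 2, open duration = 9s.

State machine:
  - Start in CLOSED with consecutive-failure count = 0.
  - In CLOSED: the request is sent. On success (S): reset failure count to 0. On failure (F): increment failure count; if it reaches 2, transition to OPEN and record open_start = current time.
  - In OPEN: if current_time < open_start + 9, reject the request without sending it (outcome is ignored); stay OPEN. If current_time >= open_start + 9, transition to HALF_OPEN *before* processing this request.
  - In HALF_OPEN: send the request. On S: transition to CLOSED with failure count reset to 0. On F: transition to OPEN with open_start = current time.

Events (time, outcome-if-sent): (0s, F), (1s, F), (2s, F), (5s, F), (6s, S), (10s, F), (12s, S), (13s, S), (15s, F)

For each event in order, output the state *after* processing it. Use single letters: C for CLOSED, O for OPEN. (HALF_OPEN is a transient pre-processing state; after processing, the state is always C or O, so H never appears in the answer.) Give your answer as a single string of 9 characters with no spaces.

Answer: COOOOOOOO

Derivation:
State after each event:
  event#1 t=0s outcome=F: state=CLOSED
  event#2 t=1s outcome=F: state=OPEN
  event#3 t=2s outcome=F: state=OPEN
  event#4 t=5s outcome=F: state=OPEN
  event#5 t=6s outcome=S: state=OPEN
  event#6 t=10s outcome=F: state=OPEN
  event#7 t=12s outcome=S: state=OPEN
  event#8 t=13s outcome=S: state=OPEN
  event#9 t=15s outcome=F: state=OPEN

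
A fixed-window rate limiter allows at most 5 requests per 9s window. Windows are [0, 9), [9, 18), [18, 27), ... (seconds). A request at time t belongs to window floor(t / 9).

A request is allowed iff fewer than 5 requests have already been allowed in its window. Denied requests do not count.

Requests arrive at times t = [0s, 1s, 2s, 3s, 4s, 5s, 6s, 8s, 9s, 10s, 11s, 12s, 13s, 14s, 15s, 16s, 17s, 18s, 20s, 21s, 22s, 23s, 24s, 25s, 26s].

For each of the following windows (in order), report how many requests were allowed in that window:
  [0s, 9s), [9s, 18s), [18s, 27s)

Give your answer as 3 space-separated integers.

Answer: 5 5 5

Derivation:
Processing requests:
  req#1 t=0s (window 0): ALLOW
  req#2 t=1s (window 0): ALLOW
  req#3 t=2s (window 0): ALLOW
  req#4 t=3s (window 0): ALLOW
  req#5 t=4s (window 0): ALLOW
  req#6 t=5s (window 0): DENY
  req#7 t=6s (window 0): DENY
  req#8 t=8s (window 0): DENY
  req#9 t=9s (window 1): ALLOW
  req#10 t=10s (window 1): ALLOW
  req#11 t=11s (window 1): ALLOW
  req#12 t=12s (window 1): ALLOW
  req#13 t=13s (window 1): ALLOW
  req#14 t=14s (window 1): DENY
  req#15 t=15s (window 1): DENY
  req#16 t=16s (window 1): DENY
  req#17 t=17s (window 1): DENY
  req#18 t=18s (window 2): ALLOW
  req#19 t=20s (window 2): ALLOW
  req#20 t=21s (window 2): ALLOW
  req#21 t=22s (window 2): ALLOW
  req#22 t=23s (window 2): ALLOW
  req#23 t=24s (window 2): DENY
  req#24 t=25s (window 2): DENY
  req#25 t=26s (window 2): DENY

Allowed counts by window: 5 5 5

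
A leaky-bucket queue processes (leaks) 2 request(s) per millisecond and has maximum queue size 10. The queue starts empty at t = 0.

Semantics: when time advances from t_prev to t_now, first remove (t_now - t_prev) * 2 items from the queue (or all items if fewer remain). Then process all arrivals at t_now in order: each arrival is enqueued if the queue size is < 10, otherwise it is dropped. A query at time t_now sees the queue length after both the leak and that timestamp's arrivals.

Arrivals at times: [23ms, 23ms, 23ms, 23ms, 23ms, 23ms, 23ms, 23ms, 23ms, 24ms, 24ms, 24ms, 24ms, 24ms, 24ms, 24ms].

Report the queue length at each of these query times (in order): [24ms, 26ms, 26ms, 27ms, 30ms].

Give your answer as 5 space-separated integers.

Answer: 10 6 6 4 0

Derivation:
Queue lengths at query times:
  query t=24ms: backlog = 10
  query t=26ms: backlog = 6
  query t=26ms: backlog = 6
  query t=27ms: backlog = 4
  query t=30ms: backlog = 0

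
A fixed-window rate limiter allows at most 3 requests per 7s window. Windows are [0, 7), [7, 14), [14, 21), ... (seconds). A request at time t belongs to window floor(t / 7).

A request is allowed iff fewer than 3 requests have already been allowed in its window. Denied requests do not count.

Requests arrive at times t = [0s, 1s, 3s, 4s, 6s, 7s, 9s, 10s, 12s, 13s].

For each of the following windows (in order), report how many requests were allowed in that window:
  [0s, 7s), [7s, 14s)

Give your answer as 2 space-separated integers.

Answer: 3 3

Derivation:
Processing requests:
  req#1 t=0s (window 0): ALLOW
  req#2 t=1s (window 0): ALLOW
  req#3 t=3s (window 0): ALLOW
  req#4 t=4s (window 0): DENY
  req#5 t=6s (window 0): DENY
  req#6 t=7s (window 1): ALLOW
  req#7 t=9s (window 1): ALLOW
  req#8 t=10s (window 1): ALLOW
  req#9 t=12s (window 1): DENY
  req#10 t=13s (window 1): DENY

Allowed counts by window: 3 3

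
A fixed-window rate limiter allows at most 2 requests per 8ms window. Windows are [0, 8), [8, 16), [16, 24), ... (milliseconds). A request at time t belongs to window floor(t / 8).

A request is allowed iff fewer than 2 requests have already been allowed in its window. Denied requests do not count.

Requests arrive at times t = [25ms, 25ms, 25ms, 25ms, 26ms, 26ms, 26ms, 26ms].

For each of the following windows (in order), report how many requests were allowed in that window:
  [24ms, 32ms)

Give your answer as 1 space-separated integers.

Answer: 2

Derivation:
Processing requests:
  req#1 t=25ms (window 3): ALLOW
  req#2 t=25ms (window 3): ALLOW
  req#3 t=25ms (window 3): DENY
  req#4 t=25ms (window 3): DENY
  req#5 t=26ms (window 3): DENY
  req#6 t=26ms (window 3): DENY
  req#7 t=26ms (window 3): DENY
  req#8 t=26ms (window 3): DENY

Allowed counts by window: 2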